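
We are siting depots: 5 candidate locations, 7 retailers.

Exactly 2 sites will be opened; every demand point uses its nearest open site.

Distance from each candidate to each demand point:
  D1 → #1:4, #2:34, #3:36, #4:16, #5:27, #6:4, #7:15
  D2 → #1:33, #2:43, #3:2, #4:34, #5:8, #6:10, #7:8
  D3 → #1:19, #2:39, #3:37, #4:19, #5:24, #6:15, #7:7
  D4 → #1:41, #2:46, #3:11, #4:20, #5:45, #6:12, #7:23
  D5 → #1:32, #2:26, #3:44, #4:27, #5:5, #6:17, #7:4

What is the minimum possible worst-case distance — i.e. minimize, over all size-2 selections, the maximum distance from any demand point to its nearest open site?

Open {D2, D5}.
  Farthest demand point is #1 at distance 32 (to D5); all others are ≤ 32.
With {D4, D5} the worst case is 32.
With {D1, D2} the worst case is 34.
No size-2 selection achieves below 32.

32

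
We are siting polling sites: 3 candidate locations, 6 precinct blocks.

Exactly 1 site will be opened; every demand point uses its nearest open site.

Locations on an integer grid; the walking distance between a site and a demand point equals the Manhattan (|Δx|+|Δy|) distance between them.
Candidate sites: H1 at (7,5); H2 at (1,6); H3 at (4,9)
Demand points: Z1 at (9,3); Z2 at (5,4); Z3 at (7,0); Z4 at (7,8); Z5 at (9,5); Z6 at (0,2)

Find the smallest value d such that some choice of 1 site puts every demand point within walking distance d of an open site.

Open {H1}.
  Farthest demand point is Z6 at walking distance 10 (to H1); all others are ≤ 10.
With {H2} the worst case is 12.
With {H3} the worst case is 12.
No size-1 selection achieves below 10.

10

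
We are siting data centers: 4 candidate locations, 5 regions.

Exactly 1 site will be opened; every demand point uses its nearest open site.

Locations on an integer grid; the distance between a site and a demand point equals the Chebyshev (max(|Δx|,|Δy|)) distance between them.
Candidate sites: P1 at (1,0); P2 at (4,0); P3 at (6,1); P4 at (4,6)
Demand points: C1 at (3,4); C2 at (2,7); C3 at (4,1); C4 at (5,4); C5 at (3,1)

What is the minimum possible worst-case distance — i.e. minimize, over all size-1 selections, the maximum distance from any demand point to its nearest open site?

Open {P4}.
  Farthest demand point is C3 at distance 5 (to P4); all others are ≤ 5.
With {P3} the worst case is 6.
With {P1} the worst case is 7.
No size-1 selection achieves below 5.

5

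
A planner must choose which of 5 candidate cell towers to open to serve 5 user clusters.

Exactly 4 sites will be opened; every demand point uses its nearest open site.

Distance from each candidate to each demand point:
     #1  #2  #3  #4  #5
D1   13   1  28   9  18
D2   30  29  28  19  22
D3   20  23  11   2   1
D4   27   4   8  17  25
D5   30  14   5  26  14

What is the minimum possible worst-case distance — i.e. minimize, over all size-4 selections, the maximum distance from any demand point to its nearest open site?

13

Open {D1, D2, D3, D4}.
  Farthest demand point is #1 at distance 13 (to D1); all others are ≤ 13.
With {D1, D2, D3, D5} the worst case is 13.
With {D1, D3, D4, D5} the worst case is 13.
No size-4 selection achieves below 13.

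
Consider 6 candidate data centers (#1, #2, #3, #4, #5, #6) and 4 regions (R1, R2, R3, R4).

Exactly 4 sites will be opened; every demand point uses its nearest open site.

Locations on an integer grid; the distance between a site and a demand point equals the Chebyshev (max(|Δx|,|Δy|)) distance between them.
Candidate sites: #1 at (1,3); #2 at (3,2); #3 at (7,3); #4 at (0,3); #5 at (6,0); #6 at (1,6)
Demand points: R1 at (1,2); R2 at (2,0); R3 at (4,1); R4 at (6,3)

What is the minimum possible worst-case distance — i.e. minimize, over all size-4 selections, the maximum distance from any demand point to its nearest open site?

2

Open {#1, #2, #3, #4}.
  Farthest demand point is R2 at distance 2 (to #2); all others are ≤ 2.
With {#1, #2, #3, #5} the worst case is 2.
With {#1, #2, #3, #6} the worst case is 2.
No size-4 selection achieves below 2.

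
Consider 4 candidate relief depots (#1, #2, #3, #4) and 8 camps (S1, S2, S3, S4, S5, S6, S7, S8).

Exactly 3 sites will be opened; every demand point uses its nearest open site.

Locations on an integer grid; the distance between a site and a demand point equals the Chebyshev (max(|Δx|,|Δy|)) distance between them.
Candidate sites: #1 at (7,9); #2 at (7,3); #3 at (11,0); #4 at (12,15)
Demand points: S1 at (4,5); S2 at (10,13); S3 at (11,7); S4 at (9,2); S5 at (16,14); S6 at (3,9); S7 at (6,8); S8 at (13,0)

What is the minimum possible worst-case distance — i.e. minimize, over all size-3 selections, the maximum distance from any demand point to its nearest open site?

4

Open {#1, #3, #4}.
  Farthest demand point is S1 at distance 4 (to #1); all others are ≤ 4.
With {#1, #2, #4} the worst case is 6.
With {#2, #3, #4} the worst case is 6.
No size-3 selection achieves below 4.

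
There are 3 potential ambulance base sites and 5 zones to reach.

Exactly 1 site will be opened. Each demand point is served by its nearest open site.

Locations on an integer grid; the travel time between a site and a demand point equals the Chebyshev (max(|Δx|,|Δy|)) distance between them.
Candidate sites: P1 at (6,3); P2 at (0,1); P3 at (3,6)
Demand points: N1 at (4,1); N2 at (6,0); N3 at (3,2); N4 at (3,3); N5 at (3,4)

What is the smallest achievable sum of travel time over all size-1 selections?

Open {P1}.
  N1→P1 2, N2→P1 3, N3→P1 3, N4→P1 3, N5→P1 3  ⇒ total 14.
Compare {P2}: total 19.
Compare {P3}: total 20.

14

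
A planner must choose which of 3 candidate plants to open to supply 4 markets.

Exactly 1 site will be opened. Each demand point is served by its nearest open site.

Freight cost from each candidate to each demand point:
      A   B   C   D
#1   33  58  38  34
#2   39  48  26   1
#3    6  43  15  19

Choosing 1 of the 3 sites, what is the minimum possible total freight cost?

Open {#3}.
  A→#3 6, B→#3 43, C→#3 15, D→#3 19  ⇒ total 83.
Compare {#2}: total 114.
Compare {#1}: total 163.

83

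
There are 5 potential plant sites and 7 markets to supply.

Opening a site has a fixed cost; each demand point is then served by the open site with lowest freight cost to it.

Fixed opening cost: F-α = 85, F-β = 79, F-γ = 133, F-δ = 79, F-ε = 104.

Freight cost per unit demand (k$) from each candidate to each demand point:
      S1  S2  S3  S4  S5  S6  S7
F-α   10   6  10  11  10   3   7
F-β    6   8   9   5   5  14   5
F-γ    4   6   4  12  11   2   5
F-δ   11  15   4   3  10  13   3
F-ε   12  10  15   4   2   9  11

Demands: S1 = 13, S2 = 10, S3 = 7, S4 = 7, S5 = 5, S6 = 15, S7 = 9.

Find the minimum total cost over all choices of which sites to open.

Open {F-γ, F-δ}: assign each demand point to its cheapest open site.
  S1→F-γ 13×4=52, S2→F-γ 10×6=60, S3→F-γ 7×4=28, S4→F-δ 7×3=21, S5→F-δ 5×10=50, S6→F-γ 15×2=30, S7→F-δ 9×3=27
  freight cost 268, fixed 212 → total 480.
Compare {F-γ}: freight cost 354 + fixed 133 = 487.
Compare {F-β, F-γ}: freight cost 275 + fixed 212 = 487.
Compare {F-γ, F-ε}: freight cost 253 + fixed 237 = 490.
All other subsets cost ≥ 487. Minimum total cost: 480.

480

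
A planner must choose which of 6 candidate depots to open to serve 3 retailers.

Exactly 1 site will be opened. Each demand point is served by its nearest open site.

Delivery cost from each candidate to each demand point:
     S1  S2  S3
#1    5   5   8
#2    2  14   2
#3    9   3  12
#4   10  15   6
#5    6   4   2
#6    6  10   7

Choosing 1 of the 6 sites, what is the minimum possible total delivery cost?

12

Open {#5}.
  S1→#5 6, S2→#5 4, S3→#5 2  ⇒ total 12.
Compare {#1}: total 18.
Compare {#2}: total 18.
No size-1 selection does better; minimum is 12.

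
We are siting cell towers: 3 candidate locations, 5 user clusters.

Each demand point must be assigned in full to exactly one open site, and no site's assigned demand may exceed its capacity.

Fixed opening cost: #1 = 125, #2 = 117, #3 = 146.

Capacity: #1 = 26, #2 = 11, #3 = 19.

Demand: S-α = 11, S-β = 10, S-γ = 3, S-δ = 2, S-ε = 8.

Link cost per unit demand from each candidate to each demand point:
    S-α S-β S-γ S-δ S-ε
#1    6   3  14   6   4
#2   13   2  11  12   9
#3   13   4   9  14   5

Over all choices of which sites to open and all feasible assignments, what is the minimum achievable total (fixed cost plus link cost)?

414

Open {#1, #2}; cheapest assignment that respects the capacities:
  #1 (cap 26, load 24): S-α, S-γ, S-δ, S-ε — cost 11×6 + 3×14 + 2×6 + 8×4 = 152
  #2 (cap 11, load 10): S-β — cost 10×2 = 20
  Shipping 172, fixed 242 → total 414.
  Any other capacity-feasible assignment to {#1, #2} ships for at least 172.
Compare {#1, #3}: its best feasible assignment gives total 446.
Compare {#1, #2, #3}: its best feasible assignment gives total 545.
Every other set of open sites that can feasibly serve all demand totals ≥ 446 even under its best assignment. Minimum: 414.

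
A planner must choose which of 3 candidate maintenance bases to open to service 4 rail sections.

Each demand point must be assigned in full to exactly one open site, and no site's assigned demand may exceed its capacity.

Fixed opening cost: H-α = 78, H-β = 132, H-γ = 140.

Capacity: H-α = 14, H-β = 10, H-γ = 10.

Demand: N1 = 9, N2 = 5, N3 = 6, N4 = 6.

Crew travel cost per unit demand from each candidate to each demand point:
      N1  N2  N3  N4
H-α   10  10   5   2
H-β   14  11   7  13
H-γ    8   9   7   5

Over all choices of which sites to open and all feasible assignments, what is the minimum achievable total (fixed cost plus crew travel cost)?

519

Open {H-α, H-β, H-γ}; cheapest assignment that respects the capacities:
  H-α (cap 14, load 12): N3, N4 — cost 6×5 + 6×2 = 42
  H-β (cap 10, load 5): N2 — cost 5×11 = 55
  H-γ (cap 10, load 9): N1 — cost 9×8 = 72
  Shipping 169, fixed 350 → total 519.
  Any other capacity-feasible assignment to {H-α, H-β, H-γ} ships for at least 169.
Total demand is 26 and no other set of sites has combined capacity ≥ 26, so {H-α, H-β, H-γ} is the only feasible choice of open sites. Minimum: 519.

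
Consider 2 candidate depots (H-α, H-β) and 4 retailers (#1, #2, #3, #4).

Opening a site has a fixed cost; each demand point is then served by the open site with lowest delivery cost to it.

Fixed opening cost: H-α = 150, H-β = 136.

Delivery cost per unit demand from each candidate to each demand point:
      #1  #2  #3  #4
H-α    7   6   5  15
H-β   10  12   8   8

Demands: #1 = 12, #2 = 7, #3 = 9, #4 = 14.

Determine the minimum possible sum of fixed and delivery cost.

524

Open {H-β}: assign each demand point to its cheapest open site.
  #1→H-β 12×10=120, #2→H-β 7×12=84, #3→H-β 9×8=72, #4→H-β 14×8=112
  delivery cost 388, fixed 136 → total 524.
Compare {H-α}: delivery cost 381 + fixed 150 = 531.
Compare {H-α, H-β}: delivery cost 283 + fixed 286 = 569.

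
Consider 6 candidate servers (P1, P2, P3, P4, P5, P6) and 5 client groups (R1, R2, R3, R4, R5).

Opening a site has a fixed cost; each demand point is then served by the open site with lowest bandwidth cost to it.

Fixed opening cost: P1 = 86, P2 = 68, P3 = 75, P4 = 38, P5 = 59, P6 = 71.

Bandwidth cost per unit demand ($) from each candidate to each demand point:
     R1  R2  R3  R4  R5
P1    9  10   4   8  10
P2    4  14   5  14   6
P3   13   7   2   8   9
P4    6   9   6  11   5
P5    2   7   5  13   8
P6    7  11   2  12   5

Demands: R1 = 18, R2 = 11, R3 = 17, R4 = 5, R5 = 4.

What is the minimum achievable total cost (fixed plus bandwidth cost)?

353

Open {P3, P5}: assign each demand point to its cheapest open site.
  R1→P5 18×2=36, R2→P3 11×7=77, R3→P3 17×2=34, R4→P3 5×8=40, R5→P5 4×8=32
  bandwidth cost 219, fixed 134 → total 353.
Compare {P5}: bandwidth cost 295 + fixed 59 = 354.
Compare {P5, P6}: bandwidth cost 227 + fixed 130 = 357.
Compare {P4, P5}: bandwidth cost 273 + fixed 97 = 370.
All other subsets cost ≥ 354. Minimum total cost: 353.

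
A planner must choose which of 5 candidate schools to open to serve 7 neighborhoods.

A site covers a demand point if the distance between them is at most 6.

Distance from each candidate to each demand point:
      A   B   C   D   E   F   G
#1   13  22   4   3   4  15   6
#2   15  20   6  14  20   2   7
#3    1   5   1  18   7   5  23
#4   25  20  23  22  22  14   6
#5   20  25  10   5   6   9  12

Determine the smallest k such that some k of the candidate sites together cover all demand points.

Coverage sets (demand points within 6 of each site):
  #1: {C, D, E, G}
  #2: {C, F}
  #3: {A, B, C, F}
  #4: {G}
  #5: {D, E}
No single site covers all 7 demand points.
But {#1, #3} covers everything, so the minimum is 2.

2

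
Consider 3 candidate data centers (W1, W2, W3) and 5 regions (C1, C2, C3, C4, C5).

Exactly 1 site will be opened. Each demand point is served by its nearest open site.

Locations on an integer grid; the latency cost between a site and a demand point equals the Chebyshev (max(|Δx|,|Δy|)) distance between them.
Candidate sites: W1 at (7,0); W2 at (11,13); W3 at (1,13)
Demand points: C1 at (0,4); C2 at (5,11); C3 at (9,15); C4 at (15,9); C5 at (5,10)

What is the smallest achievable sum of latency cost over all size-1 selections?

Open {W2}.
  C1→W2 11, C2→W2 6, C3→W2 2, C4→W2 4, C5→W2 6  ⇒ total 29.
Compare {W3}: total 39.
Compare {W1}: total 52.

29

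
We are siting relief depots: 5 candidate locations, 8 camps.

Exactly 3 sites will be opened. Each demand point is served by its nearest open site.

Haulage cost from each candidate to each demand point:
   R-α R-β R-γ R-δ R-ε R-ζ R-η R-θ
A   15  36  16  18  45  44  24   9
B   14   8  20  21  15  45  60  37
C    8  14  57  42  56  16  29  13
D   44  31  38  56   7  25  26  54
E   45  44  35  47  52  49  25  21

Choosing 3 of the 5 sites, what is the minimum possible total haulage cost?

Open {A, C, D}.
  R-α→C 8, R-β→C 14, R-γ→A 16, R-δ→A 18, R-ε→D 7, R-ζ→C 16, R-η→A 24, R-θ→A 9  ⇒ total 112.
Compare {A, B, C}: total 114.
Compare {B, C, D}: total 119.
No size-3 selection does better; minimum is 112.

112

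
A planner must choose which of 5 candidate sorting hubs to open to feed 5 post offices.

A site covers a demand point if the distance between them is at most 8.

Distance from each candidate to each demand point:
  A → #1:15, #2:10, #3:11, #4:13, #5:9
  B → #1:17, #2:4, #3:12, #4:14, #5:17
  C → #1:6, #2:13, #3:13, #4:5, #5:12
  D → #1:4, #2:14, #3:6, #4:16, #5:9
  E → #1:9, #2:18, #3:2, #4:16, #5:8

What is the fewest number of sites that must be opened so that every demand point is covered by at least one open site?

3

Coverage sets (demand points within 8 of each site):
  A: {}
  B: {#2}
  C: {#1, #4}
  D: {#1, #3}
  E: {#3, #5}
No 2 sites suffice: every size-2 union leaves at least one demand point uncovered.
But {B, C, E} covers everything, so the minimum is 3.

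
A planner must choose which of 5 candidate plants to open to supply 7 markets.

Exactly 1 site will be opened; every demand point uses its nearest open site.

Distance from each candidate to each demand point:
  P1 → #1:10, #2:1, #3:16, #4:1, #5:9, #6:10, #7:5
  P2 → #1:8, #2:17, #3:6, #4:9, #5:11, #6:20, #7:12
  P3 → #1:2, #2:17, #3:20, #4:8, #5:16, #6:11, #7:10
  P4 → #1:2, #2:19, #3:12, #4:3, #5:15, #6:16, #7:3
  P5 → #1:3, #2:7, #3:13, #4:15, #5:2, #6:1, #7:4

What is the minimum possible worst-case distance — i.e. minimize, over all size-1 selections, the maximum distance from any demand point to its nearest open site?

Open {P5}.
  Farthest demand point is #4 at distance 15 (to P5); all others are ≤ 15.
With {P1} the worst case is 16.
With {P4} the worst case is 19.
No size-1 selection achieves below 15.

15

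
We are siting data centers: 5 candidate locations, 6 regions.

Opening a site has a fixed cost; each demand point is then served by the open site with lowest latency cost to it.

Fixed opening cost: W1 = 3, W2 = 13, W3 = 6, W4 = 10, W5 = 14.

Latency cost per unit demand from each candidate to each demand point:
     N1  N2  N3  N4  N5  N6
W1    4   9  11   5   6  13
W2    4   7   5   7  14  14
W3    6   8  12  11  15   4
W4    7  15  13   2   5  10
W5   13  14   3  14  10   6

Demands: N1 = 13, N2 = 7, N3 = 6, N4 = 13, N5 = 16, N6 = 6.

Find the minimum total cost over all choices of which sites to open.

Open {W1, W3, W4, W5}: assign each demand point to its cheapest open site.
  N1→W1 13×4=52, N2→W3 7×8=56, N3→W5 6×3=18, N4→W4 13×2=26, N5→W4 16×5=80, N6→W3 6×4=24
  latency cost 256, fixed 33 → total 289.
Compare {W2, W3, W4}: latency cost 261 + fixed 29 = 290.
Compare {W2, W3, W4, W5}: latency cost 249 + fixed 43 = 292.
Compare {W1, W2, W3, W4}: latency cost 261 + fixed 32 = 293.
All other subsets cost ≥ 290. Minimum total cost: 289.

289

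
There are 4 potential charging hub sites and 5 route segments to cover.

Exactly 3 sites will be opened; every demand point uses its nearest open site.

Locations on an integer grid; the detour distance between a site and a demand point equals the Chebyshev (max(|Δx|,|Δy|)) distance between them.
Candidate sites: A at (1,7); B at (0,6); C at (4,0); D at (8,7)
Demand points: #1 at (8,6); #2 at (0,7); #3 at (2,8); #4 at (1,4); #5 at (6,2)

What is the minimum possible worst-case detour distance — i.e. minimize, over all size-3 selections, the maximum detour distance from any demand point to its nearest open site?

Open {B, C, D}.
  Farthest demand point is #3 at detour distance 2 (to B); all others are ≤ 2.
With {A, C, D} the worst case is 3.
With {A, B, D} the worst case is 5.
No size-3 selection achieves below 2.

2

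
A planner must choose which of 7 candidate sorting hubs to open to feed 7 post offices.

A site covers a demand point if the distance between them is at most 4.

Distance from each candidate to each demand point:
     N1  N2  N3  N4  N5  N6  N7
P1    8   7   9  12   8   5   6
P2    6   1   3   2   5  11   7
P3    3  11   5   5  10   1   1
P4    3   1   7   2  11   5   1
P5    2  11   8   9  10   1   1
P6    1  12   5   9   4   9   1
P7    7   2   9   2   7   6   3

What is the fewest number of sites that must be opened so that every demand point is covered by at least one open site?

Coverage sets (demand points within 4 of each site):
  P1: {}
  P2: {N2, N3, N4}
  P3: {N1, N6, N7}
  P4: {N1, N2, N4, N7}
  P5: {N1, N6, N7}
  P6: {N1, N5, N7}
  P7: {N2, N4, N7}
No 2 sites suffice: every size-2 union leaves at least one demand point uncovered.
But {P2, P3, P6} covers everything, so the minimum is 3.

3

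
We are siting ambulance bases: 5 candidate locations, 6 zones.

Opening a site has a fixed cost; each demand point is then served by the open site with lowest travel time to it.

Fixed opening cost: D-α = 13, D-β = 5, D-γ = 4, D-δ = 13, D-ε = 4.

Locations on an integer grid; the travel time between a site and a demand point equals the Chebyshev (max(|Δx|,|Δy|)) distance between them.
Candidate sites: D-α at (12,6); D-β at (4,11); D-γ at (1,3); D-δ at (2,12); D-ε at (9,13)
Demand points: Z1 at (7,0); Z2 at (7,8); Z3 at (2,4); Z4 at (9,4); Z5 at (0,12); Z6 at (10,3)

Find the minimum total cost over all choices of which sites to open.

38

Open {D-β, D-γ}: assign each demand point to its cheapest open site.
  Z1→D-γ 6, Z2→D-β 3, Z3→D-γ 1, Z4→D-β 7, Z5→D-β 4, Z6→D-β 8
  travel time 29, fixed 9 → total 38.
Compare {D-α, D-β, D-γ}: travel time 20 + fixed 22 = 42.
Compare {D-β, D-γ, D-ε}: travel time 29 + fixed 13 = 42.
Compare {D-γ}: travel time 39 + fixed 4 = 43.
All other subsets cost ≥ 42. Minimum total cost: 38.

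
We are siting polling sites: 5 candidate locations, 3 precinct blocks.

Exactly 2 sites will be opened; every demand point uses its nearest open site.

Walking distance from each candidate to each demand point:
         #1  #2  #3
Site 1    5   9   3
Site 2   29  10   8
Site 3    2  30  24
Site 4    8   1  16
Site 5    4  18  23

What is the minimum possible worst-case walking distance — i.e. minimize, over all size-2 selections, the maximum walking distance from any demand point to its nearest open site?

5

Open {Site 1, Site 4}.
  Farthest demand point is #1 at walking distance 5 (to Site 1); all others are ≤ 5.
With {Site 2, Site 4} the worst case is 8.
With {Site 1, Site 2} the worst case is 9.
No size-2 selection achieves below 5.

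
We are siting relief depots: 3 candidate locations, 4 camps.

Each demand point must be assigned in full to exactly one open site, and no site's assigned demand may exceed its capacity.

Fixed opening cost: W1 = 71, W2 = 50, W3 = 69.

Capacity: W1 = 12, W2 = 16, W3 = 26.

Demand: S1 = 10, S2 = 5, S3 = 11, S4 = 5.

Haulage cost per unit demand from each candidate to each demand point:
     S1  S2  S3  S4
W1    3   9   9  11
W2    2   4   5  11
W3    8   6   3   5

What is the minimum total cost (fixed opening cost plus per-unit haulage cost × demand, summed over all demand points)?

217

Open {W2, W3}; cheapest assignment that respects the capacities:
  W2 (cap 16, load 15): S1, S2 — cost 10×2 + 5×4 = 40
  W3 (cap 26, load 16): S3, S4 — cost 11×3 + 5×5 = 58
  Shipping 98, fixed 119 → total 217.
  Any other capacity-feasible assignment to {W2, W3} ships for at least 98.
Compare {W1, W3}: its best feasible assignment gives total 258.
Compare {W1, W2, W3}: its best feasible assignment gives total 288.
Every other set of open sites that can feasibly serve all demand totals ≥ 258 even under its best assignment. Minimum: 217.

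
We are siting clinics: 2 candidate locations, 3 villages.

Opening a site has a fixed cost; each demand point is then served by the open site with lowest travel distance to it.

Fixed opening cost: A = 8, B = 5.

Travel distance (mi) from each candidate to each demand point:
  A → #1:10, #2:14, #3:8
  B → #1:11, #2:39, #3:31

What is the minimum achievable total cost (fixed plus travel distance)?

Open {A}: assign each demand point to its cheapest open site.
  #1→A 10, #2→A 14, #3→A 8
  travel distance 32, fixed 8 → total 40.
Compare {A, B}: travel distance 32 + fixed 13 = 45.
Compare {B}: travel distance 81 + fixed 5 = 86.

40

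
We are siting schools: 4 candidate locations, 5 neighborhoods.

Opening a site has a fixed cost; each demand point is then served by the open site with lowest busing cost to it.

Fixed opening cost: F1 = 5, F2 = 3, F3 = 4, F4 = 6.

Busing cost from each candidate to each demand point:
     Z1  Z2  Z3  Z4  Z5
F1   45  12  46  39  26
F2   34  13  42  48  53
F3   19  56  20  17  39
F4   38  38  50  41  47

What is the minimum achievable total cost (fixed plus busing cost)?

103

Open {F1, F3}: assign each demand point to its cheapest open site.
  Z1→F3 19, Z2→F1 12, Z3→F3 20, Z4→F3 17, Z5→F1 26
  busing cost 94, fixed 9 → total 103.
Compare {F1, F2, F3}: busing cost 94 + fixed 12 = 106.
Compare {F1, F3, F4}: busing cost 94 + fixed 15 = 109.
Compare {F1, F2, F3, F4}: busing cost 94 + fixed 18 = 112.
All other subsets cost ≥ 106. Minimum total cost: 103.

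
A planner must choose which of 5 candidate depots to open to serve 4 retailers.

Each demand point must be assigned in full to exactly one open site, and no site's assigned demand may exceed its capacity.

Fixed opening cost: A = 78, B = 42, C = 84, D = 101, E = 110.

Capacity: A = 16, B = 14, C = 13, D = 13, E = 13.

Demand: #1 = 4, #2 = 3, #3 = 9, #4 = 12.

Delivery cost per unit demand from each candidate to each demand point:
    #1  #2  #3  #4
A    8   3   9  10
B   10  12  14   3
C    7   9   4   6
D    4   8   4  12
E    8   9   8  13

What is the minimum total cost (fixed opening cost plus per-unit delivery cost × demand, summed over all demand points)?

Open {A, B}; cheapest assignment that respects the capacities:
  A (cap 16, load 16): #1, #2, #3 — cost 4×8 + 3×3 + 9×9 = 122
  B (cap 14, load 12): #4 — cost 12×3 = 36
  Shipping 158, fixed 120 → total 278.
  Any other capacity-feasible assignment to {A, B} ships for at least 158.
Compare {A, B, C}: its best feasible assignment gives total 313.
Compare {A, B, D}: its best feasible assignment gives total 318.
Every other set of open sites that can feasibly serve all demand totals ≥ 313 even under its best assignment. Minimum: 278.

278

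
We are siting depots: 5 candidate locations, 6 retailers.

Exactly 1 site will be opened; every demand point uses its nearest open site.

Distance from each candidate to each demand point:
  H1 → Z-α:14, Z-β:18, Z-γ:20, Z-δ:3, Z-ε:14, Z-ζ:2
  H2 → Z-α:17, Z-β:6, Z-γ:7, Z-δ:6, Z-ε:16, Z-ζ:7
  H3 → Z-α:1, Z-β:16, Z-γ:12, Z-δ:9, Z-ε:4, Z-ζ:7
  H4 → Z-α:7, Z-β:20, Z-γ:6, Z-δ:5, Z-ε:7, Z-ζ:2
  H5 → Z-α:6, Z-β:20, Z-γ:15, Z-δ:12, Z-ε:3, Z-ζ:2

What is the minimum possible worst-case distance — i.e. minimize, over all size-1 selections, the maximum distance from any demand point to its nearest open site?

Open {H3}.
  Farthest demand point is Z-β at distance 16 (to H3); all others are ≤ 16.
With {H2} the worst case is 17.
With {H1} the worst case is 20.
No size-1 selection achieves below 16.

16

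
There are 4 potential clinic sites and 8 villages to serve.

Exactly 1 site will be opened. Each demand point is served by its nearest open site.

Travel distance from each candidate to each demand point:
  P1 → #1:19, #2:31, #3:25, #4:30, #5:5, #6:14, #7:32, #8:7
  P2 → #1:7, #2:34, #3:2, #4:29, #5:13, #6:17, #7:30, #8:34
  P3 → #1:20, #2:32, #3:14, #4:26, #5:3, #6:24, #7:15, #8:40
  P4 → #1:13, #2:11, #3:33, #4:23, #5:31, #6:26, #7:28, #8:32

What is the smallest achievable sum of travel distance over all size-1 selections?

163

Open {P1}.
  #1→P1 19, #2→P1 31, #3→P1 25, #4→P1 30, #5→P1 5, #6→P1 14, #7→P1 32, #8→P1 7  ⇒ total 163.
Compare {P2}: total 166.
Compare {P3}: total 174.
No size-1 selection does better; minimum is 163.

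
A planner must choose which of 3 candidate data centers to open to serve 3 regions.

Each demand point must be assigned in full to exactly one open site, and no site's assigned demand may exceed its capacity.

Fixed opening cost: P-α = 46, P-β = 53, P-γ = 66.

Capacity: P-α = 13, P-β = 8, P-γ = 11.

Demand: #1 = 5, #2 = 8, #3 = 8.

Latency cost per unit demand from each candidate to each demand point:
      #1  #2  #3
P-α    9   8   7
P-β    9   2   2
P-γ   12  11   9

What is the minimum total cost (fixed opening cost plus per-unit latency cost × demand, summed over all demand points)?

Open {P-α, P-β}; cheapest assignment that respects the capacities:
  P-α (cap 13, load 13): #1, #3 — cost 5×9 + 8×7 = 101
  P-β (cap 8, load 8): #2 — cost 8×2 = 16
  Shipping 117, fixed 99 → total 216.
  Any other capacity-feasible assignment to {P-α, P-β} ships for at least 117.
Compare {P-α, P-β, P-γ}: its best feasible assignment gives total 282.
Compare {P-α, P-γ}: its best feasible assignment gives total 293.
Every other set of open sites that can feasibly serve all demand totals ≥ 282 even under its best assignment. Minimum: 216.

216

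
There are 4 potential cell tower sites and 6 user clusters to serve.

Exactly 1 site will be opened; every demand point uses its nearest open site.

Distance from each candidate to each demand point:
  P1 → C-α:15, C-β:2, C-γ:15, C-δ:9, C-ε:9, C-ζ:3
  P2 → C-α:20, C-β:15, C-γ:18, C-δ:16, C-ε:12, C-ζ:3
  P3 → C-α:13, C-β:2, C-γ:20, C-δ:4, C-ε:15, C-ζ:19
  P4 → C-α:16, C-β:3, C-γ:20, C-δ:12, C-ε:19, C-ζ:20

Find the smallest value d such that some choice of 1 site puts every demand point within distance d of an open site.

Open {P1}.
  Farthest demand point is C-α at distance 15 (to P1); all others are ≤ 15.
With {P2} the worst case is 20.
With {P3} the worst case is 20.
No size-1 selection achieves below 15.

15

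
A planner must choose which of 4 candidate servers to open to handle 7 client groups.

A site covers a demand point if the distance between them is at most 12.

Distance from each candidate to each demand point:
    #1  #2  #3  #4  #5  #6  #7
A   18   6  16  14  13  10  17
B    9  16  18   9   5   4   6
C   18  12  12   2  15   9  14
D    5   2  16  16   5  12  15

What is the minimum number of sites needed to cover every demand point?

Coverage sets (demand points within 12 of each site):
  A: {#2, #6}
  B: {#1, #4, #5, #6, #7}
  C: {#2, #3, #4, #6}
  D: {#1, #2, #5, #6}
No single site covers all 7 demand points.
But {B, C} covers everything, so the minimum is 2.

2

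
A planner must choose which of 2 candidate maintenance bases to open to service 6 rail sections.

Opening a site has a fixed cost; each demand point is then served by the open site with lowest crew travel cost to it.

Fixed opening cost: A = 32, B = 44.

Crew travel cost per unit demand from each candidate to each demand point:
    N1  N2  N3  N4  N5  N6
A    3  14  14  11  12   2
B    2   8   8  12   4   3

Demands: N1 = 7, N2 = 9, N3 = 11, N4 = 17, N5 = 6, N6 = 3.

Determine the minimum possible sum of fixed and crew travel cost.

455

Open {B}: assign each demand point to its cheapest open site.
  N1→B 7×2=14, N2→B 9×8=72, N3→B 11×8=88, N4→B 17×12=204, N5→B 6×4=24, N6→B 3×3=9
  crew travel cost 411, fixed 44 → total 455.
Compare {A, B}: crew travel cost 391 + fixed 76 = 467.
Compare {A}: crew travel cost 566 + fixed 32 = 598.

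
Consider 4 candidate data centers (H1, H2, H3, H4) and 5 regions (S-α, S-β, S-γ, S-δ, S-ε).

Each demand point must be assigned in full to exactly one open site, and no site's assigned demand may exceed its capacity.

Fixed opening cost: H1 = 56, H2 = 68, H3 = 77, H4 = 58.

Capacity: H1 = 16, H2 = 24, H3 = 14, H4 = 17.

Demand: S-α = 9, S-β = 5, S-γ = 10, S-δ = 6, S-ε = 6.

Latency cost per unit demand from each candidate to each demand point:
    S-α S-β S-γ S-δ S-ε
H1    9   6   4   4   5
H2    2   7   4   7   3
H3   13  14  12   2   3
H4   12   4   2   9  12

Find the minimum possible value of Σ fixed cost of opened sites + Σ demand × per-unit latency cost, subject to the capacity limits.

Open {H2, H4}; cheapest assignment that respects the capacities:
  H2 (cap 24, load 21): S-α, S-δ, S-ε — cost 9×2 + 6×7 + 6×3 = 78
  H4 (cap 17, load 15): S-β, S-γ — cost 5×4 + 10×2 = 40
  Shipping 118, fixed 126 → total 244.
  Any other capacity-feasible assignment to {H2, H4} ships for at least 118.
Compare {H1, H2}: its best feasible assignment gives total 259.
Compare {H2, H3}: its best feasible assignment gives total 268.
Every other set of open sites that can feasibly serve all demand totals ≥ 259 even under its best assignment. Minimum: 244.

244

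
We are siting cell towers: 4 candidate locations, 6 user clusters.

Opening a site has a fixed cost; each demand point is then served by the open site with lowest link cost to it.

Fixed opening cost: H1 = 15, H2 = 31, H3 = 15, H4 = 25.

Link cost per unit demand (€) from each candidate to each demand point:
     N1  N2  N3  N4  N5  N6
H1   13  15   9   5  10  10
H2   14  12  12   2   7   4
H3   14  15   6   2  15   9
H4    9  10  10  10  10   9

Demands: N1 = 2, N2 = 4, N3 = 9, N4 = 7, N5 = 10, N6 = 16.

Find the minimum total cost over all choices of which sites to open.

Open {H2, H3}: assign each demand point to its cheapest open site.
  N1→H2 2×14=28, N2→H2 4×12=48, N3→H3 9×6=54, N4→H2 7×2=14, N5→H2 10×7=70, N6→H2 16×4=64
  link cost 278, fixed 46 → total 324.
Compare {H2, H3, H4}: link cost 260 + fixed 71 = 331.
Compare {H1, H2, H3}: link cost 276 + fixed 61 = 337.
Compare {H1, H2, H3, H4}: link cost 260 + fixed 86 = 346.
All other subsets cost ≥ 331. Minimum total cost: 324.

324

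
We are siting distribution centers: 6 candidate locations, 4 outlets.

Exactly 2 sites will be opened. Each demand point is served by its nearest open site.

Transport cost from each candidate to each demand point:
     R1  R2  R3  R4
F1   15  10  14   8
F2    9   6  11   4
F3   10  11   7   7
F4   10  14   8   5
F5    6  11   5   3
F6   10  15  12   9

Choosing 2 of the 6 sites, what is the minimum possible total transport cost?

20

Open {F2, F5}.
  R1→F5 6, R2→F2 6, R3→F5 5, R4→F5 3  ⇒ total 20.
Compare {F1, F5}: total 24.
Compare {F3, F5}: total 25.
No size-2 selection does better; minimum is 20.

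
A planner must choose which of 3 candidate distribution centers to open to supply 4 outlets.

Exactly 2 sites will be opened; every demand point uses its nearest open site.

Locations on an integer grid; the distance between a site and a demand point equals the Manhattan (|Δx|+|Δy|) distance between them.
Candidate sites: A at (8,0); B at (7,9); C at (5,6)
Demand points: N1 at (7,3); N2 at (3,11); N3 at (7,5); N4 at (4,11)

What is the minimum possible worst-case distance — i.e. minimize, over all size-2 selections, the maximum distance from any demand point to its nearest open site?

6

Open {A, B}.
  Farthest demand point is N2 at distance 6 (to B); all others are ≤ 6.
With {B, C} the worst case is 6.
With {A, C} the worst case is 7.
No size-2 selection achieves below 6.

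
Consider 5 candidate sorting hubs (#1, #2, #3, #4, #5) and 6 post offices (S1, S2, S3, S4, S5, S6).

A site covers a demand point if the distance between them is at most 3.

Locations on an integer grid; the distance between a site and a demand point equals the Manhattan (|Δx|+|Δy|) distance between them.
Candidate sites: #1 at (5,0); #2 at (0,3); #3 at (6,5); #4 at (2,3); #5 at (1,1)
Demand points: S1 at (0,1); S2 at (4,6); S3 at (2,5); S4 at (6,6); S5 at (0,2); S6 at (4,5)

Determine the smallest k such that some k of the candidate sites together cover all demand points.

Coverage sets (demand points within 3 of each site):
  #1: {}
  #2: {S1, S5}
  #3: {S2, S4, S6}
  #4: {S3, S5}
  #5: {S1, S5}
No 2 sites suffice: every size-2 union leaves at least one demand point uncovered.
But {#2, #3, #4} covers everything, so the minimum is 3.

3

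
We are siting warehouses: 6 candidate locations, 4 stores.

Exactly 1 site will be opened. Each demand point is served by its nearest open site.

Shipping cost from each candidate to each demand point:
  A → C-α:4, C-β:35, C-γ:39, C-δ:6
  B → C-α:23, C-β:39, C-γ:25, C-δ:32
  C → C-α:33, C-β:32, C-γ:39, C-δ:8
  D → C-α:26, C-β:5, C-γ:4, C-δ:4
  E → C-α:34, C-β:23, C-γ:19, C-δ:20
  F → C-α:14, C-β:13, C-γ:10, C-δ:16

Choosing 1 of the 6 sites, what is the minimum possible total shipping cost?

Open {D}.
  C-α→D 26, C-β→D 5, C-γ→D 4, C-δ→D 4  ⇒ total 39.
Compare {F}: total 53.
Compare {A}: total 84.
No size-1 selection does better; minimum is 39.

39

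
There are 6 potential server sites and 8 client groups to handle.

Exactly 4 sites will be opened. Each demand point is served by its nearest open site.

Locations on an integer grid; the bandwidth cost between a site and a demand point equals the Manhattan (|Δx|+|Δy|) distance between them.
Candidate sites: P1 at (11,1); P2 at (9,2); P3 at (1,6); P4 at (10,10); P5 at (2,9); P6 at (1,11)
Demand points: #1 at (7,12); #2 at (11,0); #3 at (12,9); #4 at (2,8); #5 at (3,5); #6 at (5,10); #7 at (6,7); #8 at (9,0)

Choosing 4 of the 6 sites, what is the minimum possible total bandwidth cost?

Open {P1, P3, P4, P5}.
  #1→P4 5, #2→P1 1, #3→P4 3, #4→P5 1, #5→P3 3, #6→P5 4, #7→P3 6, #8→P1 3  ⇒ total 26.
Compare {P1, P2, P4, P5}: total 27.
Compare {P1, P2, P3, P4}: total 28.
No size-4 selection does better; minimum is 26.

26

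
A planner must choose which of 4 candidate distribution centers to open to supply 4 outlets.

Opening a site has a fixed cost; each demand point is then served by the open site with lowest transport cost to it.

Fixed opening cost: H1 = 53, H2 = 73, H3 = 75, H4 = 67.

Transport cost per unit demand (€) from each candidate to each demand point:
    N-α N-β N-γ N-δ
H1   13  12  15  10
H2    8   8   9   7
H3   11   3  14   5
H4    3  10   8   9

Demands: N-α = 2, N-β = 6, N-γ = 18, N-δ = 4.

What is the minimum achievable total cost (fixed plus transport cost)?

Open {H4}: assign each demand point to its cheapest open site.
  N-α→H4 2×3=6, N-β→H4 6×10=60, N-γ→H4 18×8=144, N-δ→H4 4×9=36
  transport cost 246, fixed 67 → total 313.
Compare {H2}: transport cost 254 + fixed 73 = 327.
Compare {H3, H4}: transport cost 188 + fixed 142 = 330.
Compare {H2, H3}: transport cost 216 + fixed 148 = 364.
All other subsets cost ≥ 327. Minimum total cost: 313.

313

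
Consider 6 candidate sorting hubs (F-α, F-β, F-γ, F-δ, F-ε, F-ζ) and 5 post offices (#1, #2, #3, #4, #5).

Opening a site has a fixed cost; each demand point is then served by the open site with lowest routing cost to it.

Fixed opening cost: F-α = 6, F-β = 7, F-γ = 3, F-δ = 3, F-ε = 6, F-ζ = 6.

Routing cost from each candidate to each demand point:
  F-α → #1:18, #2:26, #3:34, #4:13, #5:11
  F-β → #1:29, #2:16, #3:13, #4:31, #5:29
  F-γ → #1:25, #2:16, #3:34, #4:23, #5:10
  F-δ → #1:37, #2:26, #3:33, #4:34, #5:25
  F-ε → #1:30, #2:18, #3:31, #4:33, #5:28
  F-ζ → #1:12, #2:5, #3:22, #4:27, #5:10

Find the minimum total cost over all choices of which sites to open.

Open {F-α, F-β, F-ζ}: assign each demand point to its cheapest open site.
  #1→F-ζ 12, #2→F-ζ 5, #3→F-β 13, #4→F-α 13, #5→F-ζ 10
  routing cost 53, fixed 19 → total 72.
Compare {F-α, F-ζ}: routing cost 62 + fixed 12 = 74.
Compare {F-α, F-β, F-γ, F-ζ}: routing cost 53 + fixed 22 = 75.
Compare {F-α, F-β, F-δ, F-ζ}: routing cost 53 + fixed 22 = 75.
All other subsets cost ≥ 74. Minimum total cost: 72.

72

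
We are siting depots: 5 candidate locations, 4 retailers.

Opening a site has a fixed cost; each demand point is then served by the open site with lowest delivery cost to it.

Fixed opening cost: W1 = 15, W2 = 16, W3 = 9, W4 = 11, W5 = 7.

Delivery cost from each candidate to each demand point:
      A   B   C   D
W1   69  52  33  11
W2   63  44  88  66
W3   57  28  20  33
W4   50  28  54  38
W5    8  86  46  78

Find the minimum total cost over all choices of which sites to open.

Open {W1, W3, W5}: assign each demand point to its cheapest open site.
  A→W5 8, B→W3 28, C→W3 20, D→W1 11
  delivery cost 67, fixed 31 → total 98.
Compare {W3, W5}: delivery cost 89 + fixed 16 = 105.
Compare {W1, W3, W4, W5}: delivery cost 67 + fixed 42 = 109.
Compare {W1, W4, W5}: delivery cost 80 + fixed 33 = 113.
All other subsets cost ≥ 105. Minimum total cost: 98.

98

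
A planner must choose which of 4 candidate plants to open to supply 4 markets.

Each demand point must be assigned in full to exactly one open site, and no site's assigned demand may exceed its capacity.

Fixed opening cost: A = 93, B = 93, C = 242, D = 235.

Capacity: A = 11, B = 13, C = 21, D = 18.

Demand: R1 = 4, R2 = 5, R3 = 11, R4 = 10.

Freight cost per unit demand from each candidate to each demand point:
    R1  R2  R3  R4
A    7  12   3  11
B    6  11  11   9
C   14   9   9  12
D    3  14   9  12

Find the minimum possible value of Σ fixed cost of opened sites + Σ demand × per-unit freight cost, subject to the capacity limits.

589

Open {A, C}; cheapest assignment that respects the capacities:
  A (cap 11, load 11): R3 — cost 11×3 = 33
  C (cap 21, load 19): R1, R2, R4 — cost 4×14 + 5×9 + 10×12 = 221
  Shipping 254, fixed 335 → total 589.
  Any other capacity-feasible assignment to {A, C} ships for at least 254.
Compare {B, C}: its best feasible assignment gives total 625.
Compare {A, B, D}: its best feasible assignment gives total 626.
Every other set of open sites that can feasibly serve all demand totals ≥ 625 even under its best assignment. Minimum: 589.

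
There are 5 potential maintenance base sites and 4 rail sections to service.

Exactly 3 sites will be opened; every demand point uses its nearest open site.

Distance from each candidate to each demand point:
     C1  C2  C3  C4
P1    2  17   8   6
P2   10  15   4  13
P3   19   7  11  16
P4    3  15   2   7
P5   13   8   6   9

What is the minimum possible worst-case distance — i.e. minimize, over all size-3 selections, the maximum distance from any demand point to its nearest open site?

Open {P1, P2, P3}.
  Farthest demand point is C2 at distance 7 (to P3); all others are ≤ 7.
With {P1, P3, P4} the worst case is 7.
With {P1, P3, P5} the worst case is 7.
No size-3 selection achieves below 7.

7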